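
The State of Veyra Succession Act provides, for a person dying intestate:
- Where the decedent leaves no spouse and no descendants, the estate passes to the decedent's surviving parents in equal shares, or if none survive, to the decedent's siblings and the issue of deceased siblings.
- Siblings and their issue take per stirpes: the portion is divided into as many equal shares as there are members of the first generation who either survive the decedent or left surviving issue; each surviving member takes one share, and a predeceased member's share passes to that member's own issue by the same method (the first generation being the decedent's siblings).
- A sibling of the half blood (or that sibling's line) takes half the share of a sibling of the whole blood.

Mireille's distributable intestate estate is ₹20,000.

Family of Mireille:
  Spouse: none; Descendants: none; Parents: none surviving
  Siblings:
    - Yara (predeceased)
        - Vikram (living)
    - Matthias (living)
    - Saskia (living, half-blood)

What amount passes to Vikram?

The entire ₹20,000 passes to the siblings and their issue.
Counting each half-blood sibling's line as half a unit, there are 5/2 units in ₹20,000, so one unit is ₹8,000. Whole-blood lines (Yara and Matthias) take ₹8,000 each; half-blood lines (Saskia) take ₹4,000 each.
Yara's share (₹8,000) passes entirely to Vikram.

Vikram receives ₹8,000.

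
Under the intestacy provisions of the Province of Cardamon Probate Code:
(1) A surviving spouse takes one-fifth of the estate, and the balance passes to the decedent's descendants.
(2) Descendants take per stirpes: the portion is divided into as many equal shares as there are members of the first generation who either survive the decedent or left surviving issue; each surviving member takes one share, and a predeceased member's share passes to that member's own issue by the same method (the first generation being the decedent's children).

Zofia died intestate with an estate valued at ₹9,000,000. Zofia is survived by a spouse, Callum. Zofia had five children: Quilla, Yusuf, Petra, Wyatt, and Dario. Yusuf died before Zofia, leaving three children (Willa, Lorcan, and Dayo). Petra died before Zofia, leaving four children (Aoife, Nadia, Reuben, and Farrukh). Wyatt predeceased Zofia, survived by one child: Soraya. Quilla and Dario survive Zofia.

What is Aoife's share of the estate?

Aoife receives ₹360,000.

Callum takes one-fifth of ₹9,000,000 = ₹1,800,000. The remaining ₹7,200,000 passes to the descendants.
The descendants' portion (₹7,200,000) is divided into 5 shares of ₹1,440,000: Quilla and Dario each take ₹1,440,000; Yusuf's ₹1,440,000 share passes to Yusuf's issue; Petra's ₹1,440,000 share passes to Petra's issue; Wyatt's ₹1,440,000 share passes to Wyatt's issue.
Yusuf's share (₹1,440,000) is divided into 3 shares of ₹480,000: Willa, Lorcan, and Dayo each take ₹480,000.
Petra's share (₹1,440,000) is divided into 4 shares of ₹360,000: Aoife, Nadia, Reuben, and Farrukh each take ₹360,000.
Wyatt's share (₹1,440,000) passes entirely to Soraya.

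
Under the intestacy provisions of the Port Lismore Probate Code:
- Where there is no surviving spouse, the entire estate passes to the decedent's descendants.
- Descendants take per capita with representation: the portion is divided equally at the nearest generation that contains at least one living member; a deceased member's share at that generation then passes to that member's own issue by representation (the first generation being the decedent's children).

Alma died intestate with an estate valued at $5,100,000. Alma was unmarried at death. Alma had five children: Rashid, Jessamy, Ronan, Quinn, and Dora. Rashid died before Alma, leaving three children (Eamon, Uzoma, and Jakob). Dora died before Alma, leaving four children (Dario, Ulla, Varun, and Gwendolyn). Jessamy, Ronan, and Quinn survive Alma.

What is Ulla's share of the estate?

Ulla receives $255,000.

The entire $5,100,000 passes to the descendants.
That amount ($5,100,000) is divided into 5 shares of $1,020,000: Jessamy, Ronan, and Quinn each take $1,020,000; Rashid's $1,020,000 share passes to Rashid's issue; Dora's $1,020,000 share passes to Dora's issue.
Rashid's share ($1,020,000) is divided into 3 shares of $340,000: Eamon, Uzoma, and Jakob each take $340,000.
Dora's share ($1,020,000) is divided into 4 shares of $255,000: Dario, Ulla, Varun, and Gwendolyn each take $255,000.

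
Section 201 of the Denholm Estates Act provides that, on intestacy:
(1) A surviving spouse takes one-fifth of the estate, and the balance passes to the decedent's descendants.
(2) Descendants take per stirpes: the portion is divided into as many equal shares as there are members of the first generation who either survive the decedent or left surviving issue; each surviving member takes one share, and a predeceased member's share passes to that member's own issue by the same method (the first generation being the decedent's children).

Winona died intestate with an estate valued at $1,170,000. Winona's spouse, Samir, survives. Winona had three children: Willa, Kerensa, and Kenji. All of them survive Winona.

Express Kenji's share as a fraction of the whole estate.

Kenji receives 4/15 of the estate.

Samir takes one-fifth of $1,170,000 = $234,000. The remaining $936,000 passes to the descendants.
The descendants' portion ($936,000) is divided into 3 shares of $312,000: Willa, Kerensa, and Kenji each take $312,000.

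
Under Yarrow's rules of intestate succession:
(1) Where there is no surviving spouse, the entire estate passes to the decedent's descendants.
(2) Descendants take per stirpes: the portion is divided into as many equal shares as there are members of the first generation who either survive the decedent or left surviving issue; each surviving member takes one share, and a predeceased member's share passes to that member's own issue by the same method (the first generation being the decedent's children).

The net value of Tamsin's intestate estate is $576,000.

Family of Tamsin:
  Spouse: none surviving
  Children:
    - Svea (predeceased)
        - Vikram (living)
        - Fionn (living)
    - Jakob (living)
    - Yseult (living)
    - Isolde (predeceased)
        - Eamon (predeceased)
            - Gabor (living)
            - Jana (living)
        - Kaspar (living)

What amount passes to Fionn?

The entire $576,000 passes to the descendants.
That amount ($576,000) is divided into 4 shares of $144,000: Jakob and Yseult each take $144,000; Svea's $144,000 share passes to Svea's issue; Isolde's $144,000 share passes to Isolde's issue.
Svea's share ($144,000) is divided into 2 shares of $72,000: Vikram and Fionn each take $72,000.
Isolde's share ($144,000) is divided into 2 shares of $72,000: Kaspar takes $72,000; Eamon's $72,000 share passes to Eamon's issue.
Eamon's share ($72,000) is divided into 2 shares of $36,000: Gabor and Jana each take $36,000.

Fionn receives $72,000.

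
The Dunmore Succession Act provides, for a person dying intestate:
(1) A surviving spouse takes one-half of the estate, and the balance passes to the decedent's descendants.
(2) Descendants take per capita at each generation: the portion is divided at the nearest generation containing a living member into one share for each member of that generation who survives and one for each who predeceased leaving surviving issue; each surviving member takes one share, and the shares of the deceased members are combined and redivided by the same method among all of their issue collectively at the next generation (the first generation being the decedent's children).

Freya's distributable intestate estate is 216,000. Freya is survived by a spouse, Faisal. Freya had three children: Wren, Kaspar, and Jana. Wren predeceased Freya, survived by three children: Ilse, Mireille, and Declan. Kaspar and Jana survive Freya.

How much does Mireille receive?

Mireille receives 12,000.

Faisal takes one-half of 216,000 = 108,000. The remaining 108,000 passes to the descendants.
The descendants' portion (108,000) is divided at the children's generation into 3 shares of 36,000. Kaspar and Jana each take 36,000. The remaining share for the deceased Wren (36,000) is carried to the next generation.
That pool (36,000) is divided at the grandchildren's generation equally among Ilse, Mireille, and Declan: 12,000 each.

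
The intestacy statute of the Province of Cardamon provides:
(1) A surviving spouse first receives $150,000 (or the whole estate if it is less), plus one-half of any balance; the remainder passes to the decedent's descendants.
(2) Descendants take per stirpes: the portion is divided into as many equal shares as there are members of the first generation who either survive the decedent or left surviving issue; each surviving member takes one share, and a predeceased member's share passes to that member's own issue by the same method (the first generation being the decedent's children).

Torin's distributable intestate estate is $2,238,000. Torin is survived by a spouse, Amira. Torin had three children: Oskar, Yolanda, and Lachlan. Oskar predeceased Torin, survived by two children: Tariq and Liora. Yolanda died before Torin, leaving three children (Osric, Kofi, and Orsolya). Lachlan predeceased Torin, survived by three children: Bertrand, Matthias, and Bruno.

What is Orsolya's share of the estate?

Orsolya receives $116,000.

Amira first takes $150,000, leaving a balance of $2,088,000. Amira then takes one-half of the balance ($1,044,000), for a total of $1,194,000. The remaining $1,044,000 passes to the descendants.
The descendants' portion ($1,044,000) is divided into 3 shares of $348,000: Oskar's $348,000 share passes to Oskar's issue; Yolanda's $348,000 share passes to Yolanda's issue; Lachlan's $348,000 share passes to Lachlan's issue.
Oskar's share ($348,000) is divided into 2 shares of $174,000: Tariq and Liora each take $174,000.
Yolanda's share ($348,000) is divided into 3 shares of $116,000: Osric, Kofi, and Orsolya each take $116,000.
Lachlan's share ($348,000) is divided into 3 shares of $116,000: Bertrand, Matthias, and Bruno each take $116,000.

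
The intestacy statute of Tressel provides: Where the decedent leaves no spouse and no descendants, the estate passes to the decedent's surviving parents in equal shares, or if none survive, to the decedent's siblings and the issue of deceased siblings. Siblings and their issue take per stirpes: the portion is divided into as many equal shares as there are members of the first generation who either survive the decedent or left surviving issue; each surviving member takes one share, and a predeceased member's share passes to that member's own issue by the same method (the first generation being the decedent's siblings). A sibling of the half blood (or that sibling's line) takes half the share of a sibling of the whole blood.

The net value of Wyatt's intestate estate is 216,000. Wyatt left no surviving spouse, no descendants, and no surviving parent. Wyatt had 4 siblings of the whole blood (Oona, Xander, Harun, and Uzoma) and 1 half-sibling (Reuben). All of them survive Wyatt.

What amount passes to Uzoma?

The entire 216,000 passes to the siblings and their issue.
Counting each half-blood sibling's line as half a unit, there are 9/2 units in 216,000, so one unit is 48,000. Whole-blood lines (Oona, Xander, Harun, and Uzoma) take 48,000 each; half-blood lines (Reuben) take 24,000 each.

Uzoma receives 48,000.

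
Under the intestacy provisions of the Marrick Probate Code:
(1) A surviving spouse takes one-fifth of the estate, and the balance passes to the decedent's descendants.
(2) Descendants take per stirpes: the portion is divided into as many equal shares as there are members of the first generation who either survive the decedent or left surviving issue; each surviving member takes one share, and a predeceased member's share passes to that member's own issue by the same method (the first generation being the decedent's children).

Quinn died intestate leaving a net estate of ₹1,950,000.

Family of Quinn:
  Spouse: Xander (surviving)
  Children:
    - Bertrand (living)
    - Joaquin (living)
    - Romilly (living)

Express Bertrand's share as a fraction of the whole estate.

Xander takes one-fifth of ₹1,950,000 = ₹390,000. The remaining ₹1,560,000 passes to the descendants.
The descendants' portion (₹1,560,000) is divided into 3 shares of ₹520,000: Bertrand, Joaquin, and Romilly each take ₹520,000.

Bertrand receives 4/15 of the estate.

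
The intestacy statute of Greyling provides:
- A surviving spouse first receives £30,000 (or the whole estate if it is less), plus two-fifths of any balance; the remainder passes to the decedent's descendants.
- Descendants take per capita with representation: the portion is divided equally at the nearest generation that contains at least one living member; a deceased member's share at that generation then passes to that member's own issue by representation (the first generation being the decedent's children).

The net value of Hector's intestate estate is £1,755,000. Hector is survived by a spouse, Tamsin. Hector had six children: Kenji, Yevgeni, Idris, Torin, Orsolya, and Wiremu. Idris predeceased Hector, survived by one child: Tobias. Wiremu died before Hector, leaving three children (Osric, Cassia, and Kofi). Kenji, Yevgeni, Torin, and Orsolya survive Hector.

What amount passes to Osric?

Tamsin first takes £30,000, leaving a balance of £1,725,000. Tamsin then takes two-fifths of the balance (£690,000), for a total of £720,000. The remaining £1,035,000 passes to the descendants.
The descendants' portion (£1,035,000) is divided into 6 shares of £172,500: Kenji, Yevgeni, Torin, and Orsolya each take £172,500; Idris's £172,500 share passes to Idris's issue; Wiremu's £172,500 share passes to Wiremu's issue.
Idris's share (£172,500) passes entirely to Tobias.
Wiremu's share (£172,500) is divided into 3 shares of £57,500: Osric, Cassia, and Kofi each take £57,500.

Osric receives £57,500.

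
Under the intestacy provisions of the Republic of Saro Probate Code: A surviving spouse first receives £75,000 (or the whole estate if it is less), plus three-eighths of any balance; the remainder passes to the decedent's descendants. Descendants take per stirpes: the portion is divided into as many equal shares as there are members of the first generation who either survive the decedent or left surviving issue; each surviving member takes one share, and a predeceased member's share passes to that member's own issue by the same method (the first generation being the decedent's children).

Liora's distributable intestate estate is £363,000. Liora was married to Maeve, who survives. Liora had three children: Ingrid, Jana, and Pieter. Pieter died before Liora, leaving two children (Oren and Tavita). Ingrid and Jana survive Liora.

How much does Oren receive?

Maeve first takes £75,000, leaving a balance of £288,000. Maeve then takes three-eighths of the balance (£108,000), for a total of £183,000. The remaining £180,000 passes to the descendants.
The descendants' portion (£180,000) is divided into 3 shares of £60,000: Ingrid and Jana each take £60,000; Pieter's £60,000 share passes to Pieter's issue.
Pieter's share (£60,000) is divided into 2 shares of £30,000: Oren and Tavita each take £30,000.

Oren receives £30,000.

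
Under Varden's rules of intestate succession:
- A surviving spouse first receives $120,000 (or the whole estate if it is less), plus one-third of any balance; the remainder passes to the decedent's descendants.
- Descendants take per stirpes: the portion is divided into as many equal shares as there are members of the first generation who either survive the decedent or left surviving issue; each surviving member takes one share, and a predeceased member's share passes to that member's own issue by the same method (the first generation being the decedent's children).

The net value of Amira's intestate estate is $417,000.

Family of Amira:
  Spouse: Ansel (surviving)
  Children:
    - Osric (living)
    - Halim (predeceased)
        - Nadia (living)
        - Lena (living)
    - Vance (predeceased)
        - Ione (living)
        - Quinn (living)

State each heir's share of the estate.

Ansel first takes $120,000, leaving a balance of $297,000. Ansel then takes one-third of the balance ($99,000), for a total of $219,000. The remaining $198,000 passes to the descendants.
The descendants' portion ($198,000) is divided into 3 shares of $66,000: Osric takes $66,000; Halim's $66,000 share passes to Halim's issue; Vance's $66,000 share passes to Vance's issue.
Halim's share ($66,000) is divided into 2 shares of $33,000: Nadia and Lena each take $33,000.
Vance's share ($66,000) is divided into 2 shares of $33,000: Ione and Quinn each take $33,000.

Ansel: $219,000; Osric: $66,000; Nadia: $33,000; Lena: $33,000; Ione: $33,000; Quinn: $33,000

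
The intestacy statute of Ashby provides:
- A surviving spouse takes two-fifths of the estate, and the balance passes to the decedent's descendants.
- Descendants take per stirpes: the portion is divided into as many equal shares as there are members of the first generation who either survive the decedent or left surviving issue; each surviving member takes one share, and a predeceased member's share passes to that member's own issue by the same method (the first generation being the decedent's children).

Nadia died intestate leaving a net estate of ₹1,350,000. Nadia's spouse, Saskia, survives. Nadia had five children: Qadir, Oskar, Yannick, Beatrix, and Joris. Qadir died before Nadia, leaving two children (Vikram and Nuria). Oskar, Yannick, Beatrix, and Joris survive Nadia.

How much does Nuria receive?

Nuria receives ₹81,000.

Saskia takes two-fifths of ₹1,350,000 = ₹540,000. The remaining ₹810,000 passes to the descendants.
The descendants' portion (₹810,000) is divided into 5 shares of ₹162,000: Oskar, Yannick, Beatrix, and Joris each take ₹162,000; Qadir's ₹162,000 share passes to Qadir's issue.
Qadir's share (₹162,000) is divided into 2 shares of ₹81,000: Vikram and Nuria each take ₹81,000.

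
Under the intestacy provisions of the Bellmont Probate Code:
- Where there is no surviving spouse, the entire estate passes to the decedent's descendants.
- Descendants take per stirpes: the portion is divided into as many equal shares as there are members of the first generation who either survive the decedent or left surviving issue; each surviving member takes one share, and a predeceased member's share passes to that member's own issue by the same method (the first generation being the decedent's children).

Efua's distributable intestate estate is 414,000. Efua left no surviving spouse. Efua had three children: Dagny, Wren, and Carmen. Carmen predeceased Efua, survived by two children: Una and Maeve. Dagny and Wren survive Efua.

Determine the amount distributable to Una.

Una receives 69,000.

The entire 414,000 passes to the descendants.
That amount (414,000) is divided into 3 shares of 138,000: Dagny and Wren each take 138,000; Carmen's 138,000 share passes to Carmen's issue.
Carmen's share (138,000) is divided into 2 shares of 69,000: Una and Maeve each take 69,000.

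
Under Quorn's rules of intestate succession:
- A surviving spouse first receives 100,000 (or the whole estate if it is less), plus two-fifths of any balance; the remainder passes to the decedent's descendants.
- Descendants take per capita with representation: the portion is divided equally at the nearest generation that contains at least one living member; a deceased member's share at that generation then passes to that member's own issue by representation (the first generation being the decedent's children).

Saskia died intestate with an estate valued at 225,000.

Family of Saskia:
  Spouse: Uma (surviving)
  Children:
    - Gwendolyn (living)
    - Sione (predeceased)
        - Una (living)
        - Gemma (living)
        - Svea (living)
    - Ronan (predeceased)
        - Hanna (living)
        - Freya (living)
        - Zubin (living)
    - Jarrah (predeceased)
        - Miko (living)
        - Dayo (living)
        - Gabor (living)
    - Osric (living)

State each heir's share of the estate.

Uma: 150,000; Gwendolyn: 15,000; Una: 5,000; Gemma: 5,000; Svea: 5,000; Hanna: 5,000; Freya: 5,000; Zubin: 5,000; Miko: 5,000; Dayo: 5,000; Gabor: 5,000; Osric: 15,000

Uma first takes 100,000, leaving a balance of 125,000. Uma then takes two-fifths of the balance (50,000), for a total of 150,000. The remaining 75,000 passes to the descendants.
The descendants' portion (75,000) is divided into 5 shares of 15,000: Gwendolyn and Osric each take 15,000; Sione's 15,000 share passes to Sione's issue; Ronan's 15,000 share passes to Ronan's issue; Jarrah's 15,000 share passes to Jarrah's issue.
Sione's share (15,000) is divided into 3 shares of 5,000: Una, Gemma, and Svea each take 5,000.
Ronan's share (15,000) is divided into 3 shares of 5,000: Hanna, Freya, and Zubin each take 5,000.
Jarrah's share (15,000) is divided into 3 shares of 5,000: Miko, Dayo, and Gabor each take 5,000.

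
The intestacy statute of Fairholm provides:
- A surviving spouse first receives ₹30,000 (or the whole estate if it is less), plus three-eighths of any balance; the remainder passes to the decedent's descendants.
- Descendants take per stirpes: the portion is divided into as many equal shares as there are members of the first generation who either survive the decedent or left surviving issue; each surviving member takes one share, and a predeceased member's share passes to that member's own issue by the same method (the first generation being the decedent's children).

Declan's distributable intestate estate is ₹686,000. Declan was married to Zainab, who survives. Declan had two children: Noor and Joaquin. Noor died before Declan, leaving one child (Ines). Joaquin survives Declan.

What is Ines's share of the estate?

Zainab first takes ₹30,000, leaving a balance of ₹656,000. Zainab then takes three-eighths of the balance (₹246,000), for a total of ₹276,000. The remaining ₹410,000 passes to the descendants.
The descendants' portion (₹410,000) is divided into 2 shares of ₹205,000: Joaquin takes ₹205,000; Noor's ₹205,000 share passes to Noor's issue.
Noor's share (₹205,000) passes entirely to Ines.

Ines receives ₹205,000.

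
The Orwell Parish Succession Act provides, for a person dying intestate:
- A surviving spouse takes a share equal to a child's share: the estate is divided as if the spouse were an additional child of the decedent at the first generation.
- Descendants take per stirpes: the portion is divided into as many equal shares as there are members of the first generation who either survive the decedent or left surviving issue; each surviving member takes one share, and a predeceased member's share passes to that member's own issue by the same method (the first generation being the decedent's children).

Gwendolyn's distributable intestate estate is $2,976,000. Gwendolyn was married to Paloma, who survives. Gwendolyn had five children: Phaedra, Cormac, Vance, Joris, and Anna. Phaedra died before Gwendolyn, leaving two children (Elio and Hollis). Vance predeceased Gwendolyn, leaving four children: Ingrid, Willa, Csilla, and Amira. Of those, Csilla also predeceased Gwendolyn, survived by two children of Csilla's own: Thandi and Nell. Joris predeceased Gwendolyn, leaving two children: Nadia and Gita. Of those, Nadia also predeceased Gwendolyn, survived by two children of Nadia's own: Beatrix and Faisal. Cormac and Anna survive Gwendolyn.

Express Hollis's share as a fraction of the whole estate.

Hollis receives 1/12 of the estate.

The spouse counts as an additional share at the children's level, so there are 6 primary shares of $496,000. Paloma takes one such share ($496,000).
The children's combined portion ($2,480,000) is divided into 5 shares of $496,000: Cormac and Anna each take $496,000; Phaedra's $496,000 share passes to Phaedra's issue; Vance's $496,000 share passes to Vance's issue; Joris's $496,000 share passes to Joris's issue.
Phaedra's share ($496,000) is divided into 2 shares of $248,000: Elio and Hollis each take $248,000.
Vance's share ($496,000) is divided into 4 shares of $124,000: Ingrid, Willa, and Amira each take $124,000; Csilla's $124,000 share passes to Csilla's issue.
Csilla's share ($124,000) is divided into 2 shares of $62,000: Thandi and Nell each take $62,000.
Joris's share ($496,000) is divided into 2 shares of $248,000: Gita takes $248,000; Nadia's $248,000 share passes to Nadia's issue.
Nadia's share ($248,000) is divided into 2 shares of $124,000: Beatrix and Faisal each take $124,000.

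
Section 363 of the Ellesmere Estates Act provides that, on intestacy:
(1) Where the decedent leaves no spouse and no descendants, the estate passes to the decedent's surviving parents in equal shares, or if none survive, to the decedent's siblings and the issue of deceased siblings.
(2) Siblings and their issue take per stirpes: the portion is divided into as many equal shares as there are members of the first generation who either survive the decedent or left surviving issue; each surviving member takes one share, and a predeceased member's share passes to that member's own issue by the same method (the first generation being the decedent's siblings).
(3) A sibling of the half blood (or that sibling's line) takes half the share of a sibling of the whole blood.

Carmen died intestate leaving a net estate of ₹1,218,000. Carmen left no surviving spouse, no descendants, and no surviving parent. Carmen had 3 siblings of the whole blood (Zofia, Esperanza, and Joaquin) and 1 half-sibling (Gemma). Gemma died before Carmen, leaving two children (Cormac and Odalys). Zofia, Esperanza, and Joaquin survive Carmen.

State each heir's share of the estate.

The entire ₹1,218,000 passes to the siblings and their issue.
Counting each half-blood sibling's line as half a unit, there are 7/2 units in ₹1,218,000, so one unit is ₹348,000. Whole-blood lines (Zofia, Esperanza, and Joaquin) take ₹348,000 each; half-blood lines (Gemma) take ₹174,000 each.
Gemma's share (₹174,000) is divided into 2 shares of ₹87,000: Cormac and Odalys each take ₹87,000.

Zofia: ₹348,000; Esperanza: ₹348,000; Cormac: ₹87,000; Odalys: ₹87,000; Joaquin: ₹348,000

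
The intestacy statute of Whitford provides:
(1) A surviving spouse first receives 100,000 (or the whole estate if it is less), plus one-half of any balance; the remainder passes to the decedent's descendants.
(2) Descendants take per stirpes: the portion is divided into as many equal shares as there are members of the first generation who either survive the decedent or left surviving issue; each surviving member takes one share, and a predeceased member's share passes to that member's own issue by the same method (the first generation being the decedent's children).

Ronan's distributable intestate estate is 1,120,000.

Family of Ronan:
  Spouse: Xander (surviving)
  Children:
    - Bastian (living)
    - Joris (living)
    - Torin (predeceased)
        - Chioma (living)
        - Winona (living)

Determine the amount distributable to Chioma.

Chioma receives 85,000.

Xander first takes 100,000, leaving a balance of 1,020,000. Xander then takes one-half of the balance (510,000), for a total of 610,000. The remaining 510,000 passes to the descendants.
The descendants' portion (510,000) is divided into 3 shares of 170,000: Bastian and Joris each take 170,000; Torin's 170,000 share passes to Torin's issue.
Torin's share (170,000) is divided into 2 shares of 85,000: Chioma and Winona each take 85,000.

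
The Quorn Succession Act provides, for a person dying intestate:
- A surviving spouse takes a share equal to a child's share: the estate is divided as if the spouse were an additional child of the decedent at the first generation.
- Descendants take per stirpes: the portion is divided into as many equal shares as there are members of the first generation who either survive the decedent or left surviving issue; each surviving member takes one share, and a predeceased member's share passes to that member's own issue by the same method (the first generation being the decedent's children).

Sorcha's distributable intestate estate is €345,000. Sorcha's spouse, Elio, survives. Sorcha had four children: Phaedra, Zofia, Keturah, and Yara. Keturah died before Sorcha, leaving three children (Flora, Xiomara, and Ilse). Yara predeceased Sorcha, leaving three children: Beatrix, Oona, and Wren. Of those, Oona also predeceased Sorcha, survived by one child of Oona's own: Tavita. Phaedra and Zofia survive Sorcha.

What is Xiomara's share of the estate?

The spouse counts as an additional share at the children's level, so there are 5 primary shares of €69,000. Elio takes one such share (€69,000).
The children's combined portion (€276,000) is divided into 4 shares of €69,000: Phaedra and Zofia each take €69,000; Keturah's €69,000 share passes to Keturah's issue; Yara's €69,000 share passes to Yara's issue.
Keturah's share (€69,000) is divided into 3 shares of €23,000: Flora, Xiomara, and Ilse each take €23,000.
Yara's share (€69,000) is divided into 3 shares of €23,000: Beatrix and Wren each take €23,000; Oona's €23,000 share passes to Oona's issue.
Oona's share (€23,000) passes entirely to Tavita.

Xiomara receives €23,000.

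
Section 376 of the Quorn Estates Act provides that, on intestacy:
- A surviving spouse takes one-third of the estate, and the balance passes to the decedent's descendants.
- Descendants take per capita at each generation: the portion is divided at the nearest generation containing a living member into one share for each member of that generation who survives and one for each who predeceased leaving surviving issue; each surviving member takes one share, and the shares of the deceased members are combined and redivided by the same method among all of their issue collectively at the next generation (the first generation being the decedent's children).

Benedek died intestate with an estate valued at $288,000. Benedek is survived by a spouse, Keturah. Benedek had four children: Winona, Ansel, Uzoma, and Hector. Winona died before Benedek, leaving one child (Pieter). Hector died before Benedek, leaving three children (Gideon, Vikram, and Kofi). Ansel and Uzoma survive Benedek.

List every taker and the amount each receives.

Keturah takes one-third of $288,000 = $96,000. The remaining $192,000 passes to the descendants.
The descendants' portion ($192,000) is divided at the children's generation into 4 shares of $48,000. Ansel and Uzoma each take $48,000. The 2 shares of the deceased (Winona and Hector) are combined into a pool of $96,000.
That pool ($96,000) is divided at the grandchildren's generation equally among Pieter, Gideon, Vikram, and Kofi: $24,000 each.

Keturah: $96,000; Pieter: $24,000; Ansel: $48,000; Uzoma: $48,000; Gideon: $24,000; Vikram: $24,000; Kofi: $24,000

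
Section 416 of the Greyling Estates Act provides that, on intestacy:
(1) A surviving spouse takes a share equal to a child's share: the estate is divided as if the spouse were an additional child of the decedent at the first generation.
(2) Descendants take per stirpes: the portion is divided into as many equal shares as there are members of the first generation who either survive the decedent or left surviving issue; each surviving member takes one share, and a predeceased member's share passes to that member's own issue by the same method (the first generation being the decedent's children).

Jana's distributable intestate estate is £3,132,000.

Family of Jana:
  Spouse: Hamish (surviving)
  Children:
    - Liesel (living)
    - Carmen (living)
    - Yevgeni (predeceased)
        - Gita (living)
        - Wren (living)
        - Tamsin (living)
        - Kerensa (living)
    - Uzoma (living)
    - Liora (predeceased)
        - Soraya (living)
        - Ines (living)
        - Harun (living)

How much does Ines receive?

The spouse counts as an additional share at the children's level, so there are 6 primary shares of £522,000. Hamish takes one such share (£522,000).
The children's combined portion (£2,610,000) is divided into 5 shares of £522,000: Liesel, Carmen, and Uzoma each take £522,000; Yevgeni's £522,000 share passes to Yevgeni's issue; Liora's £522,000 share passes to Liora's issue.
Yevgeni's share (£522,000) is divided into 4 shares of £130,500: Gita, Wren, Tamsin, and Kerensa each take £130,500.
Liora's share (£522,000) is divided into 3 shares of £174,000: Soraya, Ines, and Harun each take £174,000.

Ines receives £174,000.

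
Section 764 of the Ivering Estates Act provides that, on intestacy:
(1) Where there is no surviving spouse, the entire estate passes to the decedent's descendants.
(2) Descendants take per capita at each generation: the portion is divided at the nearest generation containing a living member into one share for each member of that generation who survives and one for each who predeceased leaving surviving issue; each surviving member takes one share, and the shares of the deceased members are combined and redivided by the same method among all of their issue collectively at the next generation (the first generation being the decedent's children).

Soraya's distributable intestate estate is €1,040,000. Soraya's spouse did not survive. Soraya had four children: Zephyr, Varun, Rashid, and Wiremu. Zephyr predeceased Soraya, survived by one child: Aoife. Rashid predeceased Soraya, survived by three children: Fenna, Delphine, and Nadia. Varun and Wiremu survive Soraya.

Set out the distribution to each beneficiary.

The entire €1,040,000 passes to the descendants.
That amount (€1,040,000) is divided at the children's generation into 4 shares of €260,000. Varun and Wiremu each take €260,000. The 2 shares of the deceased (Zephyr and Rashid) are combined into a pool of €520,000.
That pool (€520,000) is divided at the grandchildren's generation equally among Aoife, Fenna, Delphine, and Nadia: €130,000 each.

Aoife: €130,000; Varun: €260,000; Fenna: €130,000; Delphine: €130,000; Nadia: €130,000; Wiremu: €260,000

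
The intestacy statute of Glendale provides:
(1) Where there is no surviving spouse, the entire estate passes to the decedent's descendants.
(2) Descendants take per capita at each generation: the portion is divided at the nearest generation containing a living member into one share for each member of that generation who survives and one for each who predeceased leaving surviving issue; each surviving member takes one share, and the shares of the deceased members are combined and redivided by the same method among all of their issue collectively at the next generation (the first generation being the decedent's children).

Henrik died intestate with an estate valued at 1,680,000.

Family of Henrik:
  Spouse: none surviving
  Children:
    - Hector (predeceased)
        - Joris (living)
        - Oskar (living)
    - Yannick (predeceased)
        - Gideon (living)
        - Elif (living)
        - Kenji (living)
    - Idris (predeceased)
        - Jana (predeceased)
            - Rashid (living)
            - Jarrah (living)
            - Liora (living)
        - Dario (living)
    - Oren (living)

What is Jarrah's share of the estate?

Jarrah receives 60,000.

The entire 1,680,000 passes to the descendants.
That amount (1,680,000) is divided at the children's generation into 4 shares of 420,000. Oren takes 420,000. The 3 shares of the deceased (Hector, Yannick, and Idris) are combined into a pool of 1,260,000.
That pool (1,260,000) is divided at the grandchildren's generation into 7 shares of 180,000. Joris, Oskar, Gideon, Elif, Kenji, and Dario each take 180,000. The remaining share for the deceased Jana (180,000) is carried to the next generation.
That pool (180,000) is divided at the great-grandchildren's generation equally among Rashid, Jarrah, and Liora: 60,000 each.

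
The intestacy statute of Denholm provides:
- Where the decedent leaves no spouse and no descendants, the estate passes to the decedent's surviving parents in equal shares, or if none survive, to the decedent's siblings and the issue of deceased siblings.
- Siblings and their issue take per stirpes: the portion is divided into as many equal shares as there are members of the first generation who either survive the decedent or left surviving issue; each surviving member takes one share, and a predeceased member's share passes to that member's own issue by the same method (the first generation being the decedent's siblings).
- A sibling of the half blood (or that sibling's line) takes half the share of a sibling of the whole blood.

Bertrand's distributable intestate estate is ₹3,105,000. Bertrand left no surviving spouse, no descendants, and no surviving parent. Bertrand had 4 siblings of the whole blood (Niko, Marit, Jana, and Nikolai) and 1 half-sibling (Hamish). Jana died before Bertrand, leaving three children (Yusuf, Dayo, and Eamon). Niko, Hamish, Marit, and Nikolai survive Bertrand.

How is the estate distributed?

The entire ₹3,105,000 passes to the siblings and their issue.
Counting each half-blood sibling's line as half a unit, there are 9/2 units in ₹3,105,000, so one unit is ₹690,000. Whole-blood lines (Niko, Marit, Jana, and Nikolai) take ₹690,000 each; half-blood lines (Hamish) take ₹345,000 each.
Jana's share (₹690,000) is divided into 3 shares of ₹230,000: Yusuf, Dayo, and Eamon each take ₹230,000.

Niko: ₹690,000; Hamish: ₹345,000; Marit: ₹690,000; Yusuf: ₹230,000; Dayo: ₹230,000; Eamon: ₹230,000; Nikolai: ₹690,000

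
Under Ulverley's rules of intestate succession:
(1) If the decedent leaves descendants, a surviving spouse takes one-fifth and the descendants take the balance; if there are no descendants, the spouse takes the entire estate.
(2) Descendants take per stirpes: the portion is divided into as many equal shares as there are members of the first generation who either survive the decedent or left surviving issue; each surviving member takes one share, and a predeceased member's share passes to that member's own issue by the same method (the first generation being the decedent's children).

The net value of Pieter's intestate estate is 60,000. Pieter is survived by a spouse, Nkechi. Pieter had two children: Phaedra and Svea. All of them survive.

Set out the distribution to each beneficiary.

Nkechi: 12,000; Phaedra: 24,000; Svea: 24,000

Nkechi takes one-fifth of 60,000 = 12,000. The remaining 48,000 passes to the descendants.
The descendants' portion (48,000) is divided into 2 shares of 24,000: Phaedra and Svea each take 24,000.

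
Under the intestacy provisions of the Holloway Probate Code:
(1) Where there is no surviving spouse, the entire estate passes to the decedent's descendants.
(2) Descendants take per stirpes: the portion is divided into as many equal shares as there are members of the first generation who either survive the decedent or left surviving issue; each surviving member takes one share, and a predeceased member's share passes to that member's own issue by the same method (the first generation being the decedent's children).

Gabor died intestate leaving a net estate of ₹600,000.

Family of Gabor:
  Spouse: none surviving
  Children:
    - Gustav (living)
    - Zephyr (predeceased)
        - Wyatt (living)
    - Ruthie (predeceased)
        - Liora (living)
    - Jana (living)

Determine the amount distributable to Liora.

The entire ₹600,000 passes to the descendants.
That amount (₹600,000) is divided into 4 shares of ₹150,000: Gustav and Jana each take ₹150,000; Zephyr's ₹150,000 share passes to Zephyr's issue; Ruthie's ₹150,000 share passes to Ruthie's issue.
Zephyr's share (₹150,000) passes entirely to Wyatt.
Ruthie's share (₹150,000) passes entirely to Liora.

Liora receives ₹150,000.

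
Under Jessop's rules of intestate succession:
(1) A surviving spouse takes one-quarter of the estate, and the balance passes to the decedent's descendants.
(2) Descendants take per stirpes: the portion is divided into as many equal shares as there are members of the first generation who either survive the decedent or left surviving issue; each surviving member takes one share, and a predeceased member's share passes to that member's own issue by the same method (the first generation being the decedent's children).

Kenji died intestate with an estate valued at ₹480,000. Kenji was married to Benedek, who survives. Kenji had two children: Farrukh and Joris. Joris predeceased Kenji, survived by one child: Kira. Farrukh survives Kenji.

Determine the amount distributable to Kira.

Kira receives ₹180,000.

Benedek takes one-quarter of ₹480,000 = ₹120,000. The remaining ₹360,000 passes to the descendants.
The descendants' portion (₹360,000) is divided into 2 shares of ₹180,000: Farrukh takes ₹180,000; Joris's ₹180,000 share passes to Joris's issue.
Joris's share (₹180,000) passes entirely to Kira.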